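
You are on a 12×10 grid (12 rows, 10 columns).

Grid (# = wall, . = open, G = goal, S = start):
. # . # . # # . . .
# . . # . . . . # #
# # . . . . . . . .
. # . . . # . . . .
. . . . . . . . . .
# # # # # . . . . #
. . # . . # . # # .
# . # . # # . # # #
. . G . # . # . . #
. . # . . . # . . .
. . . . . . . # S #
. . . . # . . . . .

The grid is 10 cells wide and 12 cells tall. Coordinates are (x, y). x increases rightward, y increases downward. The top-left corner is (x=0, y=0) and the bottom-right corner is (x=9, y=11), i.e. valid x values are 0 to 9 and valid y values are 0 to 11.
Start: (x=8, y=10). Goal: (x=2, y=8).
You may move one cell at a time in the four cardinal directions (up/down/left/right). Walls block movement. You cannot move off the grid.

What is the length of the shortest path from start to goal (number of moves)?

Answer: Shortest path length: 10

Derivation:
BFS from (x=8, y=10) until reaching (x=2, y=8):
  Distance 0: (x=8, y=10)
  Distance 1: (x=8, y=9), (x=8, y=11)
  Distance 2: (x=8, y=8), (x=7, y=9), (x=9, y=9), (x=7, y=11), (x=9, y=11)
  Distance 3: (x=7, y=8), (x=6, y=11)
  Distance 4: (x=6, y=10), (x=5, y=11)
  Distance 5: (x=5, y=10)
  Distance 6: (x=5, y=9), (x=4, y=10)
  Distance 7: (x=5, y=8), (x=4, y=9), (x=3, y=10)
  Distance 8: (x=3, y=9), (x=2, y=10), (x=3, y=11)
  Distance 9: (x=3, y=8), (x=1, y=10), (x=2, y=11)
  Distance 10: (x=3, y=7), (x=2, y=8), (x=1, y=9), (x=0, y=10), (x=1, y=11)  <- goal reached here
One shortest path (10 moves): (x=8, y=10) -> (x=8, y=11) -> (x=7, y=11) -> (x=6, y=11) -> (x=5, y=11) -> (x=5, y=10) -> (x=4, y=10) -> (x=3, y=10) -> (x=3, y=9) -> (x=3, y=8) -> (x=2, y=8)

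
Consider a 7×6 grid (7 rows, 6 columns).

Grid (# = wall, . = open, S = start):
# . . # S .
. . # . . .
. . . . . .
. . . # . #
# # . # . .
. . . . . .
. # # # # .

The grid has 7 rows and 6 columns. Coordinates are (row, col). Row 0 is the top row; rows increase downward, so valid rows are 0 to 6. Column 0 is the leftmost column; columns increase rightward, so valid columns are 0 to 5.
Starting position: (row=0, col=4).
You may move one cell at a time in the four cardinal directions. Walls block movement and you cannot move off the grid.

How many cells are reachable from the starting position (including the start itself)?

Answer: Reachable cells: 30

Derivation:
BFS flood-fill from (row=0, col=4):
  Distance 0: (row=0, col=4)
  Distance 1: (row=0, col=5), (row=1, col=4)
  Distance 2: (row=1, col=3), (row=1, col=5), (row=2, col=4)
  Distance 3: (row=2, col=3), (row=2, col=5), (row=3, col=4)
  Distance 4: (row=2, col=2), (row=4, col=4)
  Distance 5: (row=2, col=1), (row=3, col=2), (row=4, col=5), (row=5, col=4)
  Distance 6: (row=1, col=1), (row=2, col=0), (row=3, col=1), (row=4, col=2), (row=5, col=3), (row=5, col=5)
  Distance 7: (row=0, col=1), (row=1, col=0), (row=3, col=0), (row=5, col=2), (row=6, col=5)
  Distance 8: (row=0, col=2), (row=5, col=1)
  Distance 9: (row=5, col=0)
  Distance 10: (row=6, col=0)
Total reachable: 30 (grid has 30 open cells total)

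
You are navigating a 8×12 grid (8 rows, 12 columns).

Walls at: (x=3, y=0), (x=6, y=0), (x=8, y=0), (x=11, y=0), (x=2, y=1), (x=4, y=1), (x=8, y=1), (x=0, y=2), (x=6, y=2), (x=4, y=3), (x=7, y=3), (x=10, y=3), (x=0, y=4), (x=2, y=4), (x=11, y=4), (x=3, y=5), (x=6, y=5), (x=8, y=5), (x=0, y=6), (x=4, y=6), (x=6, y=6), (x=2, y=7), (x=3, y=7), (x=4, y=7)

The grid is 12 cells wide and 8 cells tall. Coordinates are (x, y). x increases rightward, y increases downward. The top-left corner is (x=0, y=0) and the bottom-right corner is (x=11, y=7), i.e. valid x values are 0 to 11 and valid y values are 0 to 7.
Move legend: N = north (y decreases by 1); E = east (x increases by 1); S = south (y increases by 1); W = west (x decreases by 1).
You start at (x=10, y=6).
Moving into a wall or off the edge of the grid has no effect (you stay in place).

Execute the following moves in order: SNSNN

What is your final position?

Start: (x=10, y=6)
  S (south): (x=10, y=6) -> (x=10, y=7)
  N (north): (x=10, y=7) -> (x=10, y=6)
  S (south): (x=10, y=6) -> (x=10, y=7)
  N (north): (x=10, y=7) -> (x=10, y=6)
  N (north): (x=10, y=6) -> (x=10, y=5)
Final: (x=10, y=5)

Answer: Final position: (x=10, y=5)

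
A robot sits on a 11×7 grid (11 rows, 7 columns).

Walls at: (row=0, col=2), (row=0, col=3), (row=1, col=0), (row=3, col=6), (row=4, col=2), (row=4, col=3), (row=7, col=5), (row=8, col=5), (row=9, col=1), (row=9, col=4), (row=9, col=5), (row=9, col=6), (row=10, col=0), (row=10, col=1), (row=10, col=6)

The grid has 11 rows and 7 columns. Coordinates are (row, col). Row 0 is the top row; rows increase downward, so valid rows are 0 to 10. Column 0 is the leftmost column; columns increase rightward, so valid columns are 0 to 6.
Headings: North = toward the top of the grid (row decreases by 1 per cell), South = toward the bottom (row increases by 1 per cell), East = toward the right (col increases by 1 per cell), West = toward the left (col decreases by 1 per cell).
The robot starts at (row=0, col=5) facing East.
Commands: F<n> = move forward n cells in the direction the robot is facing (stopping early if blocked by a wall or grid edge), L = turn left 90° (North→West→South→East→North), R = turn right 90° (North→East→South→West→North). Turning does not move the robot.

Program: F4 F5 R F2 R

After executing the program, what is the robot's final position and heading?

Start: (row=0, col=5), facing East
  F4: move forward 1/4 (blocked), now at (row=0, col=6)
  F5: move forward 0/5 (blocked), now at (row=0, col=6)
  R: turn right, now facing South
  F2: move forward 2, now at (row=2, col=6)
  R: turn right, now facing West
Final: (row=2, col=6), facing West

Answer: Final position: (row=2, col=6), facing West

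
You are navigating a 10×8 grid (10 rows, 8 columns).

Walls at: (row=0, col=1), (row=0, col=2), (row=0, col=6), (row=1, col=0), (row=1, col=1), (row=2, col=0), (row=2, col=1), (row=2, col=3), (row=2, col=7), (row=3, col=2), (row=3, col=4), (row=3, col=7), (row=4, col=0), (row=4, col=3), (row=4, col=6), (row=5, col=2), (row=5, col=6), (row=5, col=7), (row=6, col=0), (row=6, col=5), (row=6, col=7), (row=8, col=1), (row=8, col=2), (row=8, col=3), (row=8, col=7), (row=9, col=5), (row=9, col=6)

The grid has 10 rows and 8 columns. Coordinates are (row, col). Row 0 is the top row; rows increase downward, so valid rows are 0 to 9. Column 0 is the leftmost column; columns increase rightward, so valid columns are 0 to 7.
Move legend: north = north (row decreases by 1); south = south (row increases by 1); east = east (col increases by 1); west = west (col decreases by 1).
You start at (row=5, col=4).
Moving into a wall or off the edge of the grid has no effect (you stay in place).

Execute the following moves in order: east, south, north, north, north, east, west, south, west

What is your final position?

Answer: Final position: (row=3, col=5)

Derivation:
Start: (row=5, col=4)
  east (east): (row=5, col=4) -> (row=5, col=5)
  south (south): blocked, stay at (row=5, col=5)
  north (north): (row=5, col=5) -> (row=4, col=5)
  north (north): (row=4, col=5) -> (row=3, col=5)
  north (north): (row=3, col=5) -> (row=2, col=5)
  east (east): (row=2, col=5) -> (row=2, col=6)
  west (west): (row=2, col=6) -> (row=2, col=5)
  south (south): (row=2, col=5) -> (row=3, col=5)
  west (west): blocked, stay at (row=3, col=5)
Final: (row=3, col=5)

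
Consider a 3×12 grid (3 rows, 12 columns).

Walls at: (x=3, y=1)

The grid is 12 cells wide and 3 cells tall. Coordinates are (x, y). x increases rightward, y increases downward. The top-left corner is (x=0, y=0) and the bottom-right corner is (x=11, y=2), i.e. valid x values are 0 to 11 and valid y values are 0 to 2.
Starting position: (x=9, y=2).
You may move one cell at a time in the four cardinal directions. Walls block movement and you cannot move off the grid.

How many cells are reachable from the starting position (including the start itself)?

BFS flood-fill from (x=9, y=2):
  Distance 0: (x=9, y=2)
  Distance 1: (x=9, y=1), (x=8, y=2), (x=10, y=2)
  Distance 2: (x=9, y=0), (x=8, y=1), (x=10, y=1), (x=7, y=2), (x=11, y=2)
  Distance 3: (x=8, y=0), (x=10, y=0), (x=7, y=1), (x=11, y=1), (x=6, y=2)
  Distance 4: (x=7, y=0), (x=11, y=0), (x=6, y=1), (x=5, y=2)
  Distance 5: (x=6, y=0), (x=5, y=1), (x=4, y=2)
  Distance 6: (x=5, y=0), (x=4, y=1), (x=3, y=2)
  Distance 7: (x=4, y=0), (x=2, y=2)
  Distance 8: (x=3, y=0), (x=2, y=1), (x=1, y=2)
  Distance 9: (x=2, y=0), (x=1, y=1), (x=0, y=2)
  Distance 10: (x=1, y=0), (x=0, y=1)
  Distance 11: (x=0, y=0)
Total reachable: 35 (grid has 35 open cells total)

Answer: Reachable cells: 35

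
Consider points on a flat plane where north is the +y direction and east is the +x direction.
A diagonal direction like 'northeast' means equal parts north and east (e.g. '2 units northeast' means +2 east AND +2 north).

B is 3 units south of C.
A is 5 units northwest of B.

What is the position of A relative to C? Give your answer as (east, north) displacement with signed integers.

Place C at the origin (east=0, north=0).
  B is 3 units south of C: delta (east=+0, north=-3); B at (east=0, north=-3).
  A is 5 units northwest of B: delta (east=-5, north=+5); A at (east=-5, north=2).
Therefore A relative to C: (east=-5, north=2).

Answer: A is at (east=-5, north=2) relative to C.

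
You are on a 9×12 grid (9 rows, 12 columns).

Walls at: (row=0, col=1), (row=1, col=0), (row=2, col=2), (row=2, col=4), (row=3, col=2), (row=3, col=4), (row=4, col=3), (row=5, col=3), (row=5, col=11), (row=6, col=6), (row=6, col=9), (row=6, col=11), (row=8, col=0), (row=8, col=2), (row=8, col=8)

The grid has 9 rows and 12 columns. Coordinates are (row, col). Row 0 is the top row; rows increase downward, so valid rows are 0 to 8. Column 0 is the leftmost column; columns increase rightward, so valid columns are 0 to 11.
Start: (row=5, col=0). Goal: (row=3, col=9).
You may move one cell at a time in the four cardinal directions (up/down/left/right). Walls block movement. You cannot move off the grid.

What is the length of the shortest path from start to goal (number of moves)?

BFS from (row=5, col=0) until reaching (row=3, col=9):
  Distance 0: (row=5, col=0)
  Distance 1: (row=4, col=0), (row=5, col=1), (row=6, col=0)
  Distance 2: (row=3, col=0), (row=4, col=1), (row=5, col=2), (row=6, col=1), (row=7, col=0)
  Distance 3: (row=2, col=0), (row=3, col=1), (row=4, col=2), (row=6, col=2), (row=7, col=1)
  Distance 4: (row=2, col=1), (row=6, col=3), (row=7, col=2), (row=8, col=1)
  Distance 5: (row=1, col=1), (row=6, col=4), (row=7, col=3)
  Distance 6: (row=1, col=2), (row=5, col=4), (row=6, col=5), (row=7, col=4), (row=8, col=3)
  Distance 7: (row=0, col=2), (row=1, col=3), (row=4, col=4), (row=5, col=5), (row=7, col=5), (row=8, col=4)
  Distance 8: (row=0, col=3), (row=1, col=4), (row=2, col=3), (row=4, col=5), (row=5, col=6), (row=7, col=6), (row=8, col=5)
  Distance 9: (row=0, col=4), (row=1, col=5), (row=3, col=3), (row=3, col=5), (row=4, col=6), (row=5, col=7), (row=7, col=7), (row=8, col=6)
  Distance 10: (row=0, col=5), (row=1, col=6), (row=2, col=5), (row=3, col=6), (row=4, col=7), (row=5, col=8), (row=6, col=7), (row=7, col=8), (row=8, col=7)
  Distance 11: (row=0, col=6), (row=1, col=7), (row=2, col=6), (row=3, col=7), (row=4, col=8), (row=5, col=9), (row=6, col=8), (row=7, col=9)
  Distance 12: (row=0, col=7), (row=1, col=8), (row=2, col=7), (row=3, col=8), (row=4, col=9), (row=5, col=10), (row=7, col=10), (row=8, col=9)
  Distance 13: (row=0, col=8), (row=1, col=9), (row=2, col=8), (row=3, col=9), (row=4, col=10), (row=6, col=10), (row=7, col=11), (row=8, col=10)  <- goal reached here
One shortest path (13 moves): (row=5, col=0) -> (row=5, col=1) -> (row=5, col=2) -> (row=6, col=2) -> (row=6, col=3) -> (row=6, col=4) -> (row=6, col=5) -> (row=5, col=5) -> (row=5, col=6) -> (row=5, col=7) -> (row=5, col=8) -> (row=5, col=9) -> (row=4, col=9) -> (row=3, col=9)

Answer: Shortest path length: 13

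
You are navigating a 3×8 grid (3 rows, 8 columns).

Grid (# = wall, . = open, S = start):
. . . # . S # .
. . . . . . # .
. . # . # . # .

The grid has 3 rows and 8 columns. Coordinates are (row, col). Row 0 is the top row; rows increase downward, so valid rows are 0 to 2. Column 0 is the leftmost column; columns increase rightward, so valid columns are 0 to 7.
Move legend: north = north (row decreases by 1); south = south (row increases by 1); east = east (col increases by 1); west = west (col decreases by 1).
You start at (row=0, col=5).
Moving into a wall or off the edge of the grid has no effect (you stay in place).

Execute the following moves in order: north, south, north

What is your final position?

Answer: Final position: (row=0, col=5)

Derivation:
Start: (row=0, col=5)
  north (north): blocked, stay at (row=0, col=5)
  south (south): (row=0, col=5) -> (row=1, col=5)
  north (north): (row=1, col=5) -> (row=0, col=5)
Final: (row=0, col=5)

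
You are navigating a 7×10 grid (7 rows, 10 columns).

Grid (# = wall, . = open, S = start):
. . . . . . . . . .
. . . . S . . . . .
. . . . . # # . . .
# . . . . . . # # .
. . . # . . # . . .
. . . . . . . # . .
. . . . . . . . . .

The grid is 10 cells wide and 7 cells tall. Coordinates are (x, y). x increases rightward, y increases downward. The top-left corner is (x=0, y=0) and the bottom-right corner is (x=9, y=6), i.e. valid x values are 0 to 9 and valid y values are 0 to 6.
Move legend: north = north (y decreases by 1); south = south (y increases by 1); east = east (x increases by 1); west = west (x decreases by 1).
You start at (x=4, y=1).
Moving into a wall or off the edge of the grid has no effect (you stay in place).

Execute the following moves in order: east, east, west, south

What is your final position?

Start: (x=4, y=1)
  east (east): (x=4, y=1) -> (x=5, y=1)
  east (east): (x=5, y=1) -> (x=6, y=1)
  west (west): (x=6, y=1) -> (x=5, y=1)
  south (south): blocked, stay at (x=5, y=1)
Final: (x=5, y=1)

Answer: Final position: (x=5, y=1)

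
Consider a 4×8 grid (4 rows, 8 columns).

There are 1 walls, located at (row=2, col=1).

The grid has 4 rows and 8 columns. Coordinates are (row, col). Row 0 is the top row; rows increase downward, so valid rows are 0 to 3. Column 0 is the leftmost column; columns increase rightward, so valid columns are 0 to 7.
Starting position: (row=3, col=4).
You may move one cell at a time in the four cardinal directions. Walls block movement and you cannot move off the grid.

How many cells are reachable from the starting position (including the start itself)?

BFS flood-fill from (row=3, col=4):
  Distance 0: (row=3, col=4)
  Distance 1: (row=2, col=4), (row=3, col=3), (row=3, col=5)
  Distance 2: (row=1, col=4), (row=2, col=3), (row=2, col=5), (row=3, col=2), (row=3, col=6)
  Distance 3: (row=0, col=4), (row=1, col=3), (row=1, col=5), (row=2, col=2), (row=2, col=6), (row=3, col=1), (row=3, col=7)
  Distance 4: (row=0, col=3), (row=0, col=5), (row=1, col=2), (row=1, col=6), (row=2, col=7), (row=3, col=0)
  Distance 5: (row=0, col=2), (row=0, col=6), (row=1, col=1), (row=1, col=7), (row=2, col=0)
  Distance 6: (row=0, col=1), (row=0, col=7), (row=1, col=0)
  Distance 7: (row=0, col=0)
Total reachable: 31 (grid has 31 open cells total)

Answer: Reachable cells: 31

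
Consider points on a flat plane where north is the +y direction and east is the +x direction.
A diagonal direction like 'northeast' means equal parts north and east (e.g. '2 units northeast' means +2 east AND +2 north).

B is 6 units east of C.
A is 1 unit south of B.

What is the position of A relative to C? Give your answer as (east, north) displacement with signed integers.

Answer: A is at (east=6, north=-1) relative to C.

Derivation:
Place C at the origin (east=0, north=0).
  B is 6 units east of C: delta (east=+6, north=+0); B at (east=6, north=0).
  A is 1 unit south of B: delta (east=+0, north=-1); A at (east=6, north=-1).
Therefore A relative to C: (east=6, north=-1).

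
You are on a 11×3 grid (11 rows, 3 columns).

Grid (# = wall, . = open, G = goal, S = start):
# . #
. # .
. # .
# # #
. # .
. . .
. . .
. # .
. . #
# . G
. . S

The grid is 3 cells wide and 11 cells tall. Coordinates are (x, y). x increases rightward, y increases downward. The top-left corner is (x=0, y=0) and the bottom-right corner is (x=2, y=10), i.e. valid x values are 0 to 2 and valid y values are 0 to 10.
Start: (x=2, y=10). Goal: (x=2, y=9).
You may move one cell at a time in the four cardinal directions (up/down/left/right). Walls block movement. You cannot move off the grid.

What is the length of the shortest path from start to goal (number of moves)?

BFS from (x=2, y=10) until reaching (x=2, y=9):
  Distance 0: (x=2, y=10)
  Distance 1: (x=2, y=9), (x=1, y=10)  <- goal reached here
One shortest path (1 moves): (x=2, y=10) -> (x=2, y=9)

Answer: Shortest path length: 1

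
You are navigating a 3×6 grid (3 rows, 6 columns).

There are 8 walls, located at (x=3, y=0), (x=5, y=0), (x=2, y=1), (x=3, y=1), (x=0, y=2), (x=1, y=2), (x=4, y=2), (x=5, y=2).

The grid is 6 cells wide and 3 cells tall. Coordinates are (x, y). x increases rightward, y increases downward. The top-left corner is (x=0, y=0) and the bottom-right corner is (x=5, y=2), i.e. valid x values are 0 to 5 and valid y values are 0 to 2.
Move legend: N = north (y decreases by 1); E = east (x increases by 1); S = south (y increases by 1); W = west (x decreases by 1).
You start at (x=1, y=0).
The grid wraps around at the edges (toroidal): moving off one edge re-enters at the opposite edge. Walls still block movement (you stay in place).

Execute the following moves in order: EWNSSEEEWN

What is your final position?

Start: (x=1, y=0)
  E (east): (x=1, y=0) -> (x=2, y=0)
  W (west): (x=2, y=0) -> (x=1, y=0)
  N (north): blocked, stay at (x=1, y=0)
  S (south): (x=1, y=0) -> (x=1, y=1)
  S (south): blocked, stay at (x=1, y=1)
  [×3]E (east): blocked, stay at (x=1, y=1)
  W (west): (x=1, y=1) -> (x=0, y=1)
  N (north): (x=0, y=1) -> (x=0, y=0)
Final: (x=0, y=0)

Answer: Final position: (x=0, y=0)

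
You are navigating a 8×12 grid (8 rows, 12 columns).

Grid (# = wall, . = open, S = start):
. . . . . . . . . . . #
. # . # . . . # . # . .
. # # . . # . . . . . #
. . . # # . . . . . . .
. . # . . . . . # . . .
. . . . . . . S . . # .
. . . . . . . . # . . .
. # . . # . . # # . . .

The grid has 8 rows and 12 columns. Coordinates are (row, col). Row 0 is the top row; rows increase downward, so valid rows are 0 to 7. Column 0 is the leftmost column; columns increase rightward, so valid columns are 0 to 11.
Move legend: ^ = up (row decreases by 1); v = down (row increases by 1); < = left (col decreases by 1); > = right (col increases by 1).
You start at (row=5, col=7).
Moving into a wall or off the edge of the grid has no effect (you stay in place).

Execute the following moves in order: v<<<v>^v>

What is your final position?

Start: (row=5, col=7)
  v (down): (row=5, col=7) -> (row=6, col=7)
  < (left): (row=6, col=7) -> (row=6, col=6)
  < (left): (row=6, col=6) -> (row=6, col=5)
  < (left): (row=6, col=5) -> (row=6, col=4)
  v (down): blocked, stay at (row=6, col=4)
  > (right): (row=6, col=4) -> (row=6, col=5)
  ^ (up): (row=6, col=5) -> (row=5, col=5)
  v (down): (row=5, col=5) -> (row=6, col=5)
  > (right): (row=6, col=5) -> (row=6, col=6)
Final: (row=6, col=6)

Answer: Final position: (row=6, col=6)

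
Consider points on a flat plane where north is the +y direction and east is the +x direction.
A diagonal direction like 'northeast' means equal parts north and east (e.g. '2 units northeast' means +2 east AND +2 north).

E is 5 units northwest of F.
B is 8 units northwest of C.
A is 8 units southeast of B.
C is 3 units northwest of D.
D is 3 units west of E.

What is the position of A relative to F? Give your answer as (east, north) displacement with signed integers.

Answer: A is at (east=-11, north=8) relative to F.

Derivation:
Place F at the origin (east=0, north=0).
  E is 5 units northwest of F: delta (east=-5, north=+5); E at (east=-5, north=5).
  D is 3 units west of E: delta (east=-3, north=+0); D at (east=-8, north=5).
  C is 3 units northwest of D: delta (east=-3, north=+3); C at (east=-11, north=8).
  B is 8 units northwest of C: delta (east=-8, north=+8); B at (east=-19, north=16).
  A is 8 units southeast of B: delta (east=+8, north=-8); A at (east=-11, north=8).
Therefore A relative to F: (east=-11, north=8).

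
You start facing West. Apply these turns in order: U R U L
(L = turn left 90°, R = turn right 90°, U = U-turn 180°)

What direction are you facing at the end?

Start: West
  U (U-turn (180°)) -> East
  R (right (90° clockwise)) -> South
  U (U-turn (180°)) -> North
  L (left (90° counter-clockwise)) -> West
Final: West

Answer: Final heading: West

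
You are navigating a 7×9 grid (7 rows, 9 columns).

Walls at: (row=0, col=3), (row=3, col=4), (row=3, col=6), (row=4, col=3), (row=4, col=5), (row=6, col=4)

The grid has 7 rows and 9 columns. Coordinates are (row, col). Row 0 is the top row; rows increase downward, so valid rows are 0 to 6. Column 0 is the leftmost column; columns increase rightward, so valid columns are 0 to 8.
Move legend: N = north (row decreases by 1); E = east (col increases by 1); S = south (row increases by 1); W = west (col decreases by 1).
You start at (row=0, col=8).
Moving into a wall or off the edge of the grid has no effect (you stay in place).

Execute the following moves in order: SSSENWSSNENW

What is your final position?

Answer: Final position: (row=2, col=7)

Derivation:
Start: (row=0, col=8)
  S (south): (row=0, col=8) -> (row=1, col=8)
  S (south): (row=1, col=8) -> (row=2, col=8)
  S (south): (row=2, col=8) -> (row=3, col=8)
  E (east): blocked, stay at (row=3, col=8)
  N (north): (row=3, col=8) -> (row=2, col=8)
  W (west): (row=2, col=8) -> (row=2, col=7)
  S (south): (row=2, col=7) -> (row=3, col=7)
  S (south): (row=3, col=7) -> (row=4, col=7)
  N (north): (row=4, col=7) -> (row=3, col=7)
  E (east): (row=3, col=7) -> (row=3, col=8)
  N (north): (row=3, col=8) -> (row=2, col=8)
  W (west): (row=2, col=8) -> (row=2, col=7)
Final: (row=2, col=7)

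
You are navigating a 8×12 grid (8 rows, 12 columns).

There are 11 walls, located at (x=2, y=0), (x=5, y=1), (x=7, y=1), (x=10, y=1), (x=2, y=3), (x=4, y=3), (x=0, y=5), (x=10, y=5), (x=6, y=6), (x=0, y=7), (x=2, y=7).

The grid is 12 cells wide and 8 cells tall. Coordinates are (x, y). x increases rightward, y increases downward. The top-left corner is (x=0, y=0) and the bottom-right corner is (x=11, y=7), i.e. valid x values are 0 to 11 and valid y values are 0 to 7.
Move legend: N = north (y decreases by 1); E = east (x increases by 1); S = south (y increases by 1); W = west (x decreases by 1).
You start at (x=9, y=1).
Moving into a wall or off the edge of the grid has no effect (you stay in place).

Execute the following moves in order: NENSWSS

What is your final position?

Start: (x=9, y=1)
  N (north): (x=9, y=1) -> (x=9, y=0)
  E (east): (x=9, y=0) -> (x=10, y=0)
  N (north): blocked, stay at (x=10, y=0)
  S (south): blocked, stay at (x=10, y=0)
  W (west): (x=10, y=0) -> (x=9, y=0)
  S (south): (x=9, y=0) -> (x=9, y=1)
  S (south): (x=9, y=1) -> (x=9, y=2)
Final: (x=9, y=2)

Answer: Final position: (x=9, y=2)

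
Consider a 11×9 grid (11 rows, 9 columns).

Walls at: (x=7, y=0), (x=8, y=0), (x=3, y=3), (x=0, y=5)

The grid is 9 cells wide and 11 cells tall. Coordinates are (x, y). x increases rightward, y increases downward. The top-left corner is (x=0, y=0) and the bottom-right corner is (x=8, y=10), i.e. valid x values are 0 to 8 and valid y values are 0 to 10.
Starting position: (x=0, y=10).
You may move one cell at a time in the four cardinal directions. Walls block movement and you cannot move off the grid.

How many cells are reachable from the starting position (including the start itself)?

BFS flood-fill from (x=0, y=10):
  Distance 0: (x=0, y=10)
  Distance 1: (x=0, y=9), (x=1, y=10)
  Distance 2: (x=0, y=8), (x=1, y=9), (x=2, y=10)
  Distance 3: (x=0, y=7), (x=1, y=8), (x=2, y=9), (x=3, y=10)
  Distance 4: (x=0, y=6), (x=1, y=7), (x=2, y=8), (x=3, y=9), (x=4, y=10)
  Distance 5: (x=1, y=6), (x=2, y=7), (x=3, y=8), (x=4, y=9), (x=5, y=10)
  Distance 6: (x=1, y=5), (x=2, y=6), (x=3, y=7), (x=4, y=8), (x=5, y=9), (x=6, y=10)
  Distance 7: (x=1, y=4), (x=2, y=5), (x=3, y=6), (x=4, y=7), (x=5, y=8), (x=6, y=9), (x=7, y=10)
  Distance 8: (x=1, y=3), (x=0, y=4), (x=2, y=4), (x=3, y=5), (x=4, y=6), (x=5, y=7), (x=6, y=8), (x=7, y=9), (x=8, y=10)
  Distance 9: (x=1, y=2), (x=0, y=3), (x=2, y=3), (x=3, y=4), (x=4, y=5), (x=5, y=6), (x=6, y=7), (x=7, y=8), (x=8, y=9)
  Distance 10: (x=1, y=1), (x=0, y=2), (x=2, y=2), (x=4, y=4), (x=5, y=5), (x=6, y=6), (x=7, y=7), (x=8, y=8)
  Distance 11: (x=1, y=0), (x=0, y=1), (x=2, y=1), (x=3, y=2), (x=4, y=3), (x=5, y=4), (x=6, y=5), (x=7, y=6), (x=8, y=7)
  Distance 12: (x=0, y=0), (x=2, y=0), (x=3, y=1), (x=4, y=2), (x=5, y=3), (x=6, y=4), (x=7, y=5), (x=8, y=6)
  Distance 13: (x=3, y=0), (x=4, y=1), (x=5, y=2), (x=6, y=3), (x=7, y=4), (x=8, y=5)
  Distance 14: (x=4, y=0), (x=5, y=1), (x=6, y=2), (x=7, y=3), (x=8, y=4)
  Distance 15: (x=5, y=0), (x=6, y=1), (x=7, y=2), (x=8, y=3)
  Distance 16: (x=6, y=0), (x=7, y=1), (x=8, y=2)
  Distance 17: (x=8, y=1)
Total reachable: 95 (grid has 95 open cells total)

Answer: Reachable cells: 95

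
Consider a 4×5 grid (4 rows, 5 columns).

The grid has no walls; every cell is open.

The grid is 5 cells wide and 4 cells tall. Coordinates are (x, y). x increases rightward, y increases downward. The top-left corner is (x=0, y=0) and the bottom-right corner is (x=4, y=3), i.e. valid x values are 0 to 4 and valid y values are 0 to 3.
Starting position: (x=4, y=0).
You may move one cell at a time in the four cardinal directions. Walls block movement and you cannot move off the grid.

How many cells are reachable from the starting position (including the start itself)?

Answer: Reachable cells: 20

Derivation:
BFS flood-fill from (x=4, y=0):
  Distance 0: (x=4, y=0)
  Distance 1: (x=3, y=0), (x=4, y=1)
  Distance 2: (x=2, y=0), (x=3, y=1), (x=4, y=2)
  Distance 3: (x=1, y=0), (x=2, y=1), (x=3, y=2), (x=4, y=3)
  Distance 4: (x=0, y=0), (x=1, y=1), (x=2, y=2), (x=3, y=3)
  Distance 5: (x=0, y=1), (x=1, y=2), (x=2, y=3)
  Distance 6: (x=0, y=2), (x=1, y=3)
  Distance 7: (x=0, y=3)
Total reachable: 20 (grid has 20 open cells total)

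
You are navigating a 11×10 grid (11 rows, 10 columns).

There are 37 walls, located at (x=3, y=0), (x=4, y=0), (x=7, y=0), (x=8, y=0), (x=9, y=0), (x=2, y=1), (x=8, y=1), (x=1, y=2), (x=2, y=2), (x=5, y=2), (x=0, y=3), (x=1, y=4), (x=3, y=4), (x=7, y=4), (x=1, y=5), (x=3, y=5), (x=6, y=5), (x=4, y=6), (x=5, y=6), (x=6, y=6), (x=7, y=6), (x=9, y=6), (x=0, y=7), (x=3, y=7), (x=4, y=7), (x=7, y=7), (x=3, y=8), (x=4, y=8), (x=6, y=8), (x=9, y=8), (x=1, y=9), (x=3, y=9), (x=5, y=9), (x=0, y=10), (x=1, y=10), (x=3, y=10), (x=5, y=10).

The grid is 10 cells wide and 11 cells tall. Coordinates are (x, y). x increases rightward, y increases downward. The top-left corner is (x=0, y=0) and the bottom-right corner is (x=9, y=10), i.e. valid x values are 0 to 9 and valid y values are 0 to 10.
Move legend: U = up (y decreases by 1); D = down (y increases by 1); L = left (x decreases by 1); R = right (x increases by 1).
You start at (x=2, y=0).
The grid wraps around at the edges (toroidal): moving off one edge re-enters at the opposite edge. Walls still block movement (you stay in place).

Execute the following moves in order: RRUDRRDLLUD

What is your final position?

Start: (x=2, y=0)
  R (right): blocked, stay at (x=2, y=0)
  R (right): blocked, stay at (x=2, y=0)
  U (up): (x=2, y=0) -> (x=2, y=10)
  D (down): (x=2, y=10) -> (x=2, y=0)
  R (right): blocked, stay at (x=2, y=0)
  R (right): blocked, stay at (x=2, y=0)
  D (down): blocked, stay at (x=2, y=0)
  L (left): (x=2, y=0) -> (x=1, y=0)
  L (left): (x=1, y=0) -> (x=0, y=0)
  U (up): blocked, stay at (x=0, y=0)
  D (down): (x=0, y=0) -> (x=0, y=1)
Final: (x=0, y=1)

Answer: Final position: (x=0, y=1)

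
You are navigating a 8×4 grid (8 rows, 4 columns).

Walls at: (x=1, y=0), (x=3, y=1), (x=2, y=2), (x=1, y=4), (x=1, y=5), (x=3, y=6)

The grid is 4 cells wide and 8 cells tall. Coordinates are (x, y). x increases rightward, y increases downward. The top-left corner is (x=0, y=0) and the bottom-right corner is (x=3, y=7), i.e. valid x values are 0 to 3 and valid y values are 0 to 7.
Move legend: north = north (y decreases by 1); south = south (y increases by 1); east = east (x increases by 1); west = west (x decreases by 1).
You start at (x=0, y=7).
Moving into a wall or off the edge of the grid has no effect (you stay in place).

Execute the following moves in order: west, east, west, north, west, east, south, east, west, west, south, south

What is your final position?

Answer: Final position: (x=0, y=7)

Derivation:
Start: (x=0, y=7)
  west (west): blocked, stay at (x=0, y=7)
  east (east): (x=0, y=7) -> (x=1, y=7)
  west (west): (x=1, y=7) -> (x=0, y=7)
  north (north): (x=0, y=7) -> (x=0, y=6)
  west (west): blocked, stay at (x=0, y=6)
  east (east): (x=0, y=6) -> (x=1, y=6)
  south (south): (x=1, y=6) -> (x=1, y=7)
  east (east): (x=1, y=7) -> (x=2, y=7)
  west (west): (x=2, y=7) -> (x=1, y=7)
  west (west): (x=1, y=7) -> (x=0, y=7)
  south (south): blocked, stay at (x=0, y=7)
  south (south): blocked, stay at (x=0, y=7)
Final: (x=0, y=7)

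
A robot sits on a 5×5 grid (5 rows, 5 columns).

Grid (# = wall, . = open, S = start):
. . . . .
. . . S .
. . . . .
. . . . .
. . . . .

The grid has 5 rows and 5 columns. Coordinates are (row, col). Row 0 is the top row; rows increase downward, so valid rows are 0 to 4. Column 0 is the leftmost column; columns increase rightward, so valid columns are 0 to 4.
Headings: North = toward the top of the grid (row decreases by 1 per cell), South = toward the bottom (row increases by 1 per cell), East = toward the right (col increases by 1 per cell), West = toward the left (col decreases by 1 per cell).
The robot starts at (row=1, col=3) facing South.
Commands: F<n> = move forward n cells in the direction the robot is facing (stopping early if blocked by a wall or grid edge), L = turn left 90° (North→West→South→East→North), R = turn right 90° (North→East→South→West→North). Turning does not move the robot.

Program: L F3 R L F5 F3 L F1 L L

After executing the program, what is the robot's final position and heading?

Start: (row=1, col=3), facing South
  L: turn left, now facing East
  F3: move forward 1/3 (blocked), now at (row=1, col=4)
  R: turn right, now facing South
  L: turn left, now facing East
  F5: move forward 0/5 (blocked), now at (row=1, col=4)
  F3: move forward 0/3 (blocked), now at (row=1, col=4)
  L: turn left, now facing North
  F1: move forward 1, now at (row=0, col=4)
  L: turn left, now facing West
  L: turn left, now facing South
Final: (row=0, col=4), facing South

Answer: Final position: (row=0, col=4), facing South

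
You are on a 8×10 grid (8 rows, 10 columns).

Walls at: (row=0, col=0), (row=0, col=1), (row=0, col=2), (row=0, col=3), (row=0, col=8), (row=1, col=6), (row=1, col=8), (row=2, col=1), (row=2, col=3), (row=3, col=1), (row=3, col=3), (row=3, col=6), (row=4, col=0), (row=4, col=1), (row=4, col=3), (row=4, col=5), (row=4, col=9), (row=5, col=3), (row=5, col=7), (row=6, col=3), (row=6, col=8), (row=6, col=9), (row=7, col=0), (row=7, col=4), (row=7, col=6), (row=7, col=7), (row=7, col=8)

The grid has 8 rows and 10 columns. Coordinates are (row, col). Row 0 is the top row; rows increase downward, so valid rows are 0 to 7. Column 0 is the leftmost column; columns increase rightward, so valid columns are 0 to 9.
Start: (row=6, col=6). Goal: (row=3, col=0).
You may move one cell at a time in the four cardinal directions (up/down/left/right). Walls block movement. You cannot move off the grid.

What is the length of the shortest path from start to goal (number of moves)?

BFS from (row=6, col=6) until reaching (row=3, col=0):
  Distance 0: (row=6, col=6)
  Distance 1: (row=5, col=6), (row=6, col=5), (row=6, col=7)
  Distance 2: (row=4, col=6), (row=5, col=5), (row=6, col=4), (row=7, col=5)
  Distance 3: (row=4, col=7), (row=5, col=4)
  Distance 4: (row=3, col=7), (row=4, col=4), (row=4, col=8)
  Distance 5: (row=2, col=7), (row=3, col=4), (row=3, col=8), (row=5, col=8)
  Distance 6: (row=1, col=7), (row=2, col=4), (row=2, col=6), (row=2, col=8), (row=3, col=5), (row=3, col=9), (row=5, col=9)
  Distance 7: (row=0, col=7), (row=1, col=4), (row=2, col=5), (row=2, col=9)
  Distance 8: (row=0, col=4), (row=0, col=6), (row=1, col=3), (row=1, col=5), (row=1, col=9)
  Distance 9: (row=0, col=5), (row=0, col=9), (row=1, col=2)
  Distance 10: (row=1, col=1), (row=2, col=2)
  Distance 11: (row=1, col=0), (row=3, col=2)
  Distance 12: (row=2, col=0), (row=4, col=2)
  Distance 13: (row=3, col=0), (row=5, col=2)  <- goal reached here
One shortest path (13 moves): (row=6, col=6) -> (row=6, col=5) -> (row=6, col=4) -> (row=5, col=4) -> (row=4, col=4) -> (row=3, col=4) -> (row=2, col=4) -> (row=1, col=4) -> (row=1, col=3) -> (row=1, col=2) -> (row=1, col=1) -> (row=1, col=0) -> (row=2, col=0) -> (row=3, col=0)

Answer: Shortest path length: 13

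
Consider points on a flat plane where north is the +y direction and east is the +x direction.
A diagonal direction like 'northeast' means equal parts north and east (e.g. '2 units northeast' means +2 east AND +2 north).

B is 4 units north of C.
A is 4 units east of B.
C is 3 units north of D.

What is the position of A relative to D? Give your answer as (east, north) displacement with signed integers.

Answer: A is at (east=4, north=7) relative to D.

Derivation:
Place D at the origin (east=0, north=0).
  C is 3 units north of D: delta (east=+0, north=+3); C at (east=0, north=3).
  B is 4 units north of C: delta (east=+0, north=+4); B at (east=0, north=7).
  A is 4 units east of B: delta (east=+4, north=+0); A at (east=4, north=7).
Therefore A relative to D: (east=4, north=7).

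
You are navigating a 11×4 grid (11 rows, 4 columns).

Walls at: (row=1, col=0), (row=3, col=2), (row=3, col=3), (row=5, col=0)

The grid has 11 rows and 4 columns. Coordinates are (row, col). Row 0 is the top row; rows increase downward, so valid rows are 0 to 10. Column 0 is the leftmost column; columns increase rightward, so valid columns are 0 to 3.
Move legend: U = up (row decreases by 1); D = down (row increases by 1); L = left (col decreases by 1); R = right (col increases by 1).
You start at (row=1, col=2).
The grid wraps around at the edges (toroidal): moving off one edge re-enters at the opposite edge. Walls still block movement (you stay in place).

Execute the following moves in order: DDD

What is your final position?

Answer: Final position: (row=2, col=2)

Derivation:
Start: (row=1, col=2)
  D (down): (row=1, col=2) -> (row=2, col=2)
  D (down): blocked, stay at (row=2, col=2)
  D (down): blocked, stay at (row=2, col=2)
Final: (row=2, col=2)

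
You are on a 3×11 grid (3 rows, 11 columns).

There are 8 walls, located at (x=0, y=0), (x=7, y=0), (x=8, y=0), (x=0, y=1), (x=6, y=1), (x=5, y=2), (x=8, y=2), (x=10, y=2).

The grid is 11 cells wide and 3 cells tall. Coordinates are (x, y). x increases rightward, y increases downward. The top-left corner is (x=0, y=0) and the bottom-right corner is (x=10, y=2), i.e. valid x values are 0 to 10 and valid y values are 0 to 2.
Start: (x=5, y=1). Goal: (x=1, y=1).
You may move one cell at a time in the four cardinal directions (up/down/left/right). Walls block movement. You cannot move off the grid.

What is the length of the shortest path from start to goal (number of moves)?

BFS from (x=5, y=1) until reaching (x=1, y=1):
  Distance 0: (x=5, y=1)
  Distance 1: (x=5, y=0), (x=4, y=1)
  Distance 2: (x=4, y=0), (x=6, y=0), (x=3, y=1), (x=4, y=2)
  Distance 3: (x=3, y=0), (x=2, y=1), (x=3, y=2)
  Distance 4: (x=2, y=0), (x=1, y=1), (x=2, y=2)  <- goal reached here
One shortest path (4 moves): (x=5, y=1) -> (x=4, y=1) -> (x=3, y=1) -> (x=2, y=1) -> (x=1, y=1)

Answer: Shortest path length: 4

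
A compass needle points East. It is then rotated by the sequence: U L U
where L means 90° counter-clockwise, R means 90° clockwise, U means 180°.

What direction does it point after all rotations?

Start: East
  U (U-turn (180°)) -> West
  L (left (90° counter-clockwise)) -> South
  U (U-turn (180°)) -> North
Final: North

Answer: Final heading: North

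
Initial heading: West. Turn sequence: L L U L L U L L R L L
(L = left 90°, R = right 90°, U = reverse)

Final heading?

Answer: Final heading: North

Derivation:
Start: West
  L (left (90° counter-clockwise)) -> South
  L (left (90° counter-clockwise)) -> East
  U (U-turn (180°)) -> West
  L (left (90° counter-clockwise)) -> South
  L (left (90° counter-clockwise)) -> East
  U (U-turn (180°)) -> West
  L (left (90° counter-clockwise)) -> South
  L (left (90° counter-clockwise)) -> East
  R (right (90° clockwise)) -> South
  L (left (90° counter-clockwise)) -> East
  L (left (90° counter-clockwise)) -> North
Final: North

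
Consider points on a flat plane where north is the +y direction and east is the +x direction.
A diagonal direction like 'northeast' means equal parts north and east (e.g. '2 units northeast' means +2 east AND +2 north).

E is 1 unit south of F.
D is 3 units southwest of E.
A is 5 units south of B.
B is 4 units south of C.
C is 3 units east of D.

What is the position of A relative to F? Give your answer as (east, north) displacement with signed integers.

Answer: A is at (east=0, north=-13) relative to F.

Derivation:
Place F at the origin (east=0, north=0).
  E is 1 unit south of F: delta (east=+0, north=-1); E at (east=0, north=-1).
  D is 3 units southwest of E: delta (east=-3, north=-3); D at (east=-3, north=-4).
  C is 3 units east of D: delta (east=+3, north=+0); C at (east=0, north=-4).
  B is 4 units south of C: delta (east=+0, north=-4); B at (east=0, north=-8).
  A is 5 units south of B: delta (east=+0, north=-5); A at (east=0, north=-13).
Therefore A relative to F: (east=0, north=-13).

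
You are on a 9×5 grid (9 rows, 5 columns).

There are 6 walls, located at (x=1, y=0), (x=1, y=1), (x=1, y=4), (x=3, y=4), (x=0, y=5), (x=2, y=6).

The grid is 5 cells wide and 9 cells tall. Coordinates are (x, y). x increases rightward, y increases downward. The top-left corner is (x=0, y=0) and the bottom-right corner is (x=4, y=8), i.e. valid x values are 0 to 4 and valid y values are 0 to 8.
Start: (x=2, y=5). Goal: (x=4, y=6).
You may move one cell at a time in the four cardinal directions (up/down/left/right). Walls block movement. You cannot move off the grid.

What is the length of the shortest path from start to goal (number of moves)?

BFS from (x=2, y=5) until reaching (x=4, y=6):
  Distance 0: (x=2, y=5)
  Distance 1: (x=2, y=4), (x=1, y=5), (x=3, y=5)
  Distance 2: (x=2, y=3), (x=4, y=5), (x=1, y=6), (x=3, y=6)
  Distance 3: (x=2, y=2), (x=1, y=3), (x=3, y=3), (x=4, y=4), (x=0, y=6), (x=4, y=6), (x=1, y=7), (x=3, y=7)  <- goal reached here
One shortest path (3 moves): (x=2, y=5) -> (x=3, y=5) -> (x=4, y=5) -> (x=4, y=6)

Answer: Shortest path length: 3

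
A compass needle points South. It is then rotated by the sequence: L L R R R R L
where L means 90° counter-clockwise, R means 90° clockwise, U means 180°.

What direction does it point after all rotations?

Answer: Final heading: West

Derivation:
Start: South
  L (left (90° counter-clockwise)) -> East
  L (left (90° counter-clockwise)) -> North
  R (right (90° clockwise)) -> East
  R (right (90° clockwise)) -> South
  R (right (90° clockwise)) -> West
  R (right (90° clockwise)) -> North
  L (left (90° counter-clockwise)) -> West
Final: West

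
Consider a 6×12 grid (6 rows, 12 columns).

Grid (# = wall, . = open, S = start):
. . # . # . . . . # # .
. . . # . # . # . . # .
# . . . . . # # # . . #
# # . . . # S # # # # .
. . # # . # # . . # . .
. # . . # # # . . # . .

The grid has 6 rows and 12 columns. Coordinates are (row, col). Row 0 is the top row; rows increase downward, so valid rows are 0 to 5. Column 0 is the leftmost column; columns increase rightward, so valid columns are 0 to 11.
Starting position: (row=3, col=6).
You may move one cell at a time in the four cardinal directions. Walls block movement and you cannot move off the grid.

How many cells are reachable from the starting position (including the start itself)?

Answer: Reachable cells: 1

Derivation:
BFS flood-fill from (row=3, col=6):
  Distance 0: (row=3, col=6)
Total reachable: 1 (grid has 42 open cells total)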